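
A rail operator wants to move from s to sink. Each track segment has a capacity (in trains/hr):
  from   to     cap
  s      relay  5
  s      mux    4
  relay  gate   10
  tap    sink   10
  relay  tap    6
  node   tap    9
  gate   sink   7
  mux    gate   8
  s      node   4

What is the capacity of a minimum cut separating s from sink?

Max flow = 13 (via 3 augmenting paths).
In the residual at optimum, the set reachable from s is {s}.
Cut edges: s->mux (cap 4), s->relay (cap 5), s->node (cap 4). Sum = 13.

13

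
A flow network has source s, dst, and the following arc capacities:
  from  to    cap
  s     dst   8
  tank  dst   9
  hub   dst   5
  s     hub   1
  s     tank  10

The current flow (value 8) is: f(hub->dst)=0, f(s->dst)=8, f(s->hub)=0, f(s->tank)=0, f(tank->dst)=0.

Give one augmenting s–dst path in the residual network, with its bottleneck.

Residual along s->tank->dst: s->tank: 10, tank->dst: 9.
Bottleneck = min = 9.

s->tank->dst, bottleneck 9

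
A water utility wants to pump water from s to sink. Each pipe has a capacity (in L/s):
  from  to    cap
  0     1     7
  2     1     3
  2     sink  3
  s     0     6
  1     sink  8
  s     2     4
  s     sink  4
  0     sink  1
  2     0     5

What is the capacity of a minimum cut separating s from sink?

14

Max flow = 14 (via 5 augmenting paths).
In the residual at optimum, the set reachable from s is {s}.
Cut edges: s->2 (cap 4), s->0 (cap 6), s->sink (cap 4). Sum = 14.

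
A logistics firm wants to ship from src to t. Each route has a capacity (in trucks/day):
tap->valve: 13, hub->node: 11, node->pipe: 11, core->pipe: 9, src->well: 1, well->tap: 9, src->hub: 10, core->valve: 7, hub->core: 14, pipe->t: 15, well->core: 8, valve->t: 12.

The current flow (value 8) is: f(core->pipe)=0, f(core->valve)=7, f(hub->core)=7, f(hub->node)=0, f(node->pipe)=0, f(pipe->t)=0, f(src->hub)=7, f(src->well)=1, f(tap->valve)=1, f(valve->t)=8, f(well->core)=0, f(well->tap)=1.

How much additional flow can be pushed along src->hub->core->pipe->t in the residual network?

3

Residual capacities along the path: src->hub: 3, hub->core: 7, core->pipe: 9, pipe->t: 15.
Minimum is 3.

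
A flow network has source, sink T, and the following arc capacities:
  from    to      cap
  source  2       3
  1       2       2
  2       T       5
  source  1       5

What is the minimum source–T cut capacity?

5

Max flow = 5 (via 2 augmenting paths).
In the residual at optimum, the set reachable from source is {1, source}.
Cut edges: source→2 (cap 3), 1→2 (cap 2). Sum = 5.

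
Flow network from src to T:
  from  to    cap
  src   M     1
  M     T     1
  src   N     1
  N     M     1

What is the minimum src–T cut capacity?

1

Max flow = 1 (via 1 augmenting path).
In the residual at optimum, the set reachable from src is {M, N, src}.
Cut edges: M->T (cap 1). Sum = 1.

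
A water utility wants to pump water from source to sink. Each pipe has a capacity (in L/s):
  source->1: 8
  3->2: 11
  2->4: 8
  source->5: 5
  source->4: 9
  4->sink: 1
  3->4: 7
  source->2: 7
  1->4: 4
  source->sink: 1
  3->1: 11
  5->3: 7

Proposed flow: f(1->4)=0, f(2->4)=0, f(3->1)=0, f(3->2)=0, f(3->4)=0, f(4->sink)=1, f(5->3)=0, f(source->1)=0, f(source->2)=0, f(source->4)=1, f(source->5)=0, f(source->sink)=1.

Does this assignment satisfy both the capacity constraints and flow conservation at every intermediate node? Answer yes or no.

Every edge has 0 ≤ f(e) ≤ cap(e).
At each intermediate node, inflow equals outflow.

Yes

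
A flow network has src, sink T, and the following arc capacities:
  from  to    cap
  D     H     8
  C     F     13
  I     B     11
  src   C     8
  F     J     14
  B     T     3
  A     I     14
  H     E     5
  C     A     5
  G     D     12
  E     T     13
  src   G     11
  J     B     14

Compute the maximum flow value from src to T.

Augment src->C->A->I->B->T: bottleneck 3. Total 3.
Augment src->G->D->H->E->T: bottleneck 5. Total 8.
No augmenting path remains in the residual graph.

8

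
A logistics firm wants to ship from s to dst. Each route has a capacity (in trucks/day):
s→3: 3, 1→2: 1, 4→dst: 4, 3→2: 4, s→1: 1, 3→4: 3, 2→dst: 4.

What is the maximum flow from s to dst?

4

Augment s→1→2→dst: bottleneck 1. Total 1.
Augment s→3→2→dst: bottleneck 3. Total 4.
No augmenting path remains in the residual graph.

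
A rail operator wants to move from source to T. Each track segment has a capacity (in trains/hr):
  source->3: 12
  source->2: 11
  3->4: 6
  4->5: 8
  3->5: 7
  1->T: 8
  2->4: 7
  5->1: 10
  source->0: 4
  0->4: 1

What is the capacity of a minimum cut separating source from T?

8

Max flow = 8 (via 2 augmenting paths).
In the residual at optimum, the set reachable from source is {0, 1, 2, 3, 4, 5, source}.
Cut edges: 1->T (cap 8). Sum = 8.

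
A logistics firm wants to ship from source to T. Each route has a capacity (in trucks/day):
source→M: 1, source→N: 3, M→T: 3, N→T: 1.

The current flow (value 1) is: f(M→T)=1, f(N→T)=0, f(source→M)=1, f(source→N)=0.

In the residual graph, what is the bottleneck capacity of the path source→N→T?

Residual capacities along the path: source→N: 3, N→T: 1.
Minimum is 1.

1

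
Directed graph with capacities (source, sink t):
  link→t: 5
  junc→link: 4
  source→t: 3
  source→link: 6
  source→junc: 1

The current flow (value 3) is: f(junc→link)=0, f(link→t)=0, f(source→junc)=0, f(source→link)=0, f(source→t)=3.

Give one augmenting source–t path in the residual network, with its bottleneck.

source→link→t, bottleneck 5

Residual along source→link→t: source→link: 6, link→t: 5.
Bottleneck = min = 5.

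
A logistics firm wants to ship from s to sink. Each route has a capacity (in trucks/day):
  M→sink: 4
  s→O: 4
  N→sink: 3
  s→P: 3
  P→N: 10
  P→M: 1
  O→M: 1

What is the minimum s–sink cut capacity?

Max flow = 4 (via 2 augmenting paths).
In the residual at optimum, the set reachable from s is {O, s}.
Cut edges: s→P (cap 3), O→M (cap 1). Sum = 4.

4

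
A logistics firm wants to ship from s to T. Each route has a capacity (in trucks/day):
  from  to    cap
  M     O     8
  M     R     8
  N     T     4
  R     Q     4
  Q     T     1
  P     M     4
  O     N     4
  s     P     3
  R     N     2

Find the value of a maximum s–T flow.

Augment s→P→M→O→N→T: bottleneck 3. Total 3.
No augmenting path remains in the residual graph.

3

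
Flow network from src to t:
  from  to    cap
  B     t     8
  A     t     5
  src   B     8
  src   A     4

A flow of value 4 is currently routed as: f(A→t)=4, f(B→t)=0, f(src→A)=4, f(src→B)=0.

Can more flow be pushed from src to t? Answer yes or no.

Residual path src→B→t has bottleneck 8 > 0.
Pushing 8 along it raises the flow to 12, so the given flow is not maximum.

Yes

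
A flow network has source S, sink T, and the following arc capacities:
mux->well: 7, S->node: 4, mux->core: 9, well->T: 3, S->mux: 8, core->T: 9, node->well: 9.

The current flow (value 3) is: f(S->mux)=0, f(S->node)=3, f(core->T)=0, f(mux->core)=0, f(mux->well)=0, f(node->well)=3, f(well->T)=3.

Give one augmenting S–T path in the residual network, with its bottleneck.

Residual along S->mux->core->T: S->mux: 8, mux->core: 9, core->T: 9.
Bottleneck = min = 8.

S->mux->core->T, bottleneck 8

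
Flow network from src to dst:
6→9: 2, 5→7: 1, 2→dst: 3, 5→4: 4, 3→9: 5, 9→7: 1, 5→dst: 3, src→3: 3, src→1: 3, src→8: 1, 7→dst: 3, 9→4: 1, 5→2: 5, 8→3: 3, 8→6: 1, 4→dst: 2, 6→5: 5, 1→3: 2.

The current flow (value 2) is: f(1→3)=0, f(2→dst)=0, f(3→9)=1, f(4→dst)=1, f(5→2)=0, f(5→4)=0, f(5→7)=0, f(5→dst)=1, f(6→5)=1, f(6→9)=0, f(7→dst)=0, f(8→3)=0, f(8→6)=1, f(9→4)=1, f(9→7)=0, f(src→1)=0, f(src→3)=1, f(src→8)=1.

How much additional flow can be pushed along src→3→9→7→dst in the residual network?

Residual capacities along the path: src→3: 2, 3→9: 4, 9→7: 1, 7→dst: 3.
Minimum is 1.

1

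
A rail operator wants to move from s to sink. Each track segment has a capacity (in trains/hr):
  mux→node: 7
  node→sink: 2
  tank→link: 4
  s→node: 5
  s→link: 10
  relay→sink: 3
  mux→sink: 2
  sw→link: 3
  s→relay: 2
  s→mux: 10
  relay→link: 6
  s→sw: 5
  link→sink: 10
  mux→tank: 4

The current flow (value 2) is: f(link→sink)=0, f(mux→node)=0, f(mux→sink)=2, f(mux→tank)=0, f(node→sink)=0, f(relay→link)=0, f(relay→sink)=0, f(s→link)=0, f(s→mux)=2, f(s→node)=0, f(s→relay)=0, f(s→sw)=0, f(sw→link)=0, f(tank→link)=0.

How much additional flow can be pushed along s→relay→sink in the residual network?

2

Residual capacities along the path: s→relay: 2, relay→sink: 3.
Minimum is 2.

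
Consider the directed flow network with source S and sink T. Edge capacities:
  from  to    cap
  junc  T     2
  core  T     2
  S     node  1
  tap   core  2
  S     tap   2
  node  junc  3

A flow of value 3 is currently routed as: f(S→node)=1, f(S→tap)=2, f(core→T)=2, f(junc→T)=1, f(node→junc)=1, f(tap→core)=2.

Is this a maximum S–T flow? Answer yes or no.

Residual reachable from S: {S}; T is not reachable.
Saturated cut: S→node, S→tap with total capacity 3 = current flow value. Flow is maximum.

Yes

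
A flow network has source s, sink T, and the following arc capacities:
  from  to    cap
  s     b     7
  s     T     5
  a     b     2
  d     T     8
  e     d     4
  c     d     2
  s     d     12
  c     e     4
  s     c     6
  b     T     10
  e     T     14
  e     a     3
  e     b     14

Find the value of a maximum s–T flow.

24

Augment s->T: bottleneck 5. Total 5.
Augment s->d->T: bottleneck 8. Total 13.
Augment s->b->T: bottleneck 7. Total 20.
Augment s->c->e->T: bottleneck 4. Total 24.
No augmenting path remains in the residual graph.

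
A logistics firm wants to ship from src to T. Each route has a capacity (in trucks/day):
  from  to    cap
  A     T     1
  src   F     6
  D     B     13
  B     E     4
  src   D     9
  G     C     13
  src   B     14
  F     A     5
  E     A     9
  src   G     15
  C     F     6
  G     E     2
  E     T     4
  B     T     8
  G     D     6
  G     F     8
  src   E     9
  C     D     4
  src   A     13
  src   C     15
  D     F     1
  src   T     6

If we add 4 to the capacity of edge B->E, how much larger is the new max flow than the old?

0

Original max flow = 19.
Edge B->E does not cross the min cut (source side {A, B, C, D, E, F, G, src}), so extra capacity there cannot help.
New max flow = 19. Increase = 0.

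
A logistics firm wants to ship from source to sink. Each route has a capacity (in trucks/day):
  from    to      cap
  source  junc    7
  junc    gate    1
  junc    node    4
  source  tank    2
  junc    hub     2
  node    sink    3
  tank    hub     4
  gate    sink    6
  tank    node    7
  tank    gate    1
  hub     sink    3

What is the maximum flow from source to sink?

8

Augment source->tank->hub->sink: bottleneck 2. Total 2.
Augment source->junc->node->sink: bottleneck 3. Total 5.
Augment source->junc->hub->sink: bottleneck 1. Total 6.
Augment source->junc->gate->sink: bottleneck 1. Total 7.
Augment source->junc->hub->tank->gate->sink: bottleneck 1. Total 8.
No augmenting path remains in the residual graph.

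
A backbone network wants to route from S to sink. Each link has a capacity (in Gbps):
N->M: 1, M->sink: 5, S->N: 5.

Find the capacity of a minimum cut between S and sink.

1

Max flow = 1 (via 1 augmenting path).
In the residual at optimum, the set reachable from S is {N, S}.
Cut edges: N->M (cap 1). Sum = 1.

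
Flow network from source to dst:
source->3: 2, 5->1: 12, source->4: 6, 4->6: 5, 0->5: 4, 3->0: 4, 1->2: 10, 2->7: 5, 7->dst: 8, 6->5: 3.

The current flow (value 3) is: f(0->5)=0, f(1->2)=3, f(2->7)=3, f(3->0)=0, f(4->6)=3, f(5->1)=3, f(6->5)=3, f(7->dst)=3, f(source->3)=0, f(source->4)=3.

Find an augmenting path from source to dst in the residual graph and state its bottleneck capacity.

Residual along source->3->0->5->1->2->7->dst: source->3: 2, 3->0: 4, 0->5: 4, 5->1: 9, 1->2: 7, 2->7: 2, 7->dst: 5.
Bottleneck = min = 2.

source->3->0->5->1->2->7->dst, bottleneck 2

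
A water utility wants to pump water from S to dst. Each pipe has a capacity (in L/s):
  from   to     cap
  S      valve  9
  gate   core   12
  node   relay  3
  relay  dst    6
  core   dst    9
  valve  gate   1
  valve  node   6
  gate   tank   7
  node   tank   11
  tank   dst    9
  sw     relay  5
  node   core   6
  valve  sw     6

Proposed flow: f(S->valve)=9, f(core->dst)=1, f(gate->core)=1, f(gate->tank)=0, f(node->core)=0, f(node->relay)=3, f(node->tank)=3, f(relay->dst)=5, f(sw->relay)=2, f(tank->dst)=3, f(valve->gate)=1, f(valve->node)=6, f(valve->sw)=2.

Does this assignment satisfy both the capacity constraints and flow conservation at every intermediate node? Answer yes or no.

Yes

Every edge has 0 ≤ f(e) ≤ cap(e).
At each intermediate node, inflow equals outflow.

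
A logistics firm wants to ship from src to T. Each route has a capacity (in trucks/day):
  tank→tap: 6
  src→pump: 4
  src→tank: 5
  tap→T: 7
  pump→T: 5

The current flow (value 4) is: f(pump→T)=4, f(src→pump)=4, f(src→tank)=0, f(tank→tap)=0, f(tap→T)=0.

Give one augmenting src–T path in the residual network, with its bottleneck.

Residual along src→tank→tap→T: src→tank: 5, tank→tap: 6, tap→T: 7.
Bottleneck = min = 5.

src→tank→tap→T, bottleneck 5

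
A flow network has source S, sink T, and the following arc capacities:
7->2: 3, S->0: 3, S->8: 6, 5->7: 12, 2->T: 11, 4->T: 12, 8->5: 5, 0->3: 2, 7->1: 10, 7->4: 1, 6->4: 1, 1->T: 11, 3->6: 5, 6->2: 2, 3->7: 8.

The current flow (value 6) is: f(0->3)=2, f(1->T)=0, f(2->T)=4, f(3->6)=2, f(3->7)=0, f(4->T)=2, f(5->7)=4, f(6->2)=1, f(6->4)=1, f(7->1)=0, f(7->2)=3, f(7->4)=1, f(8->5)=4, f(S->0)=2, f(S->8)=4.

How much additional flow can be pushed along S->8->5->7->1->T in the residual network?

1

Residual capacities along the path: S->8: 2, 8->5: 1, 5->7: 8, 7->1: 10, 1->T: 11.
Minimum is 1.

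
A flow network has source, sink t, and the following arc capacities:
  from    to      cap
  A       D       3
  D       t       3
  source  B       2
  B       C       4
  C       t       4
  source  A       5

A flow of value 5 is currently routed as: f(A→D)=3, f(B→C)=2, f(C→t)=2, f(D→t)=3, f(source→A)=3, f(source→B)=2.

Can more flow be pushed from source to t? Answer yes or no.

Residual reachable from source: {A, source}; t is not reachable.
Saturated cut: A→D, source→B with total capacity 5 = current flow value. Flow is maximum.

No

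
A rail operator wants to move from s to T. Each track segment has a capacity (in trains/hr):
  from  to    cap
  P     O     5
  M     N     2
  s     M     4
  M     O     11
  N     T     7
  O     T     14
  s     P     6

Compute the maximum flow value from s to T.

9

Augment s→M→N→T: bottleneck 2. Total 2.
Augment s→M→O→T: bottleneck 2. Total 4.
Augment s→P→O→T: bottleneck 5. Total 9.
No augmenting path remains in the residual graph.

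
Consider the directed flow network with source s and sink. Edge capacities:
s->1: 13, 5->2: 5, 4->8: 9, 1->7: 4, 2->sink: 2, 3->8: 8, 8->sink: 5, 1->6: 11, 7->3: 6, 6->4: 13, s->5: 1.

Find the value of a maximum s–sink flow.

6

Augment s->5->2->sink: bottleneck 1. Total 1.
Augment s->1->6->4->8->sink: bottleneck 5. Total 6.
No augmenting path remains in the residual graph.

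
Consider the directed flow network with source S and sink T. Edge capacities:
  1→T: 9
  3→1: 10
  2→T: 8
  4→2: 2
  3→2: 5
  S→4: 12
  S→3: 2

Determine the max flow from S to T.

Augment S→3→1→T: bottleneck 2. Total 2.
Augment S→4→2→T: bottleneck 2. Total 4.
No augmenting path remains in the residual graph.

4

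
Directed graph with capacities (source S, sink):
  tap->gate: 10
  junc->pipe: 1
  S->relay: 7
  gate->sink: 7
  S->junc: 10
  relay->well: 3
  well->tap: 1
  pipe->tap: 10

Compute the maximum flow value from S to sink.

Augment S->junc->pipe->tap->gate->sink: bottleneck 1. Total 1.
Augment S->relay->well->tap->gate->sink: bottleneck 1. Total 2.
No augmenting path remains in the residual graph.

2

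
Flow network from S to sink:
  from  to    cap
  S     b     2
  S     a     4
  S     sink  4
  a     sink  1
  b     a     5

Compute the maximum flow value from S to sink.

Augment S->sink: bottleneck 4. Total 4.
Augment S->a->sink: bottleneck 1. Total 5.
No augmenting path remains in the residual graph.

5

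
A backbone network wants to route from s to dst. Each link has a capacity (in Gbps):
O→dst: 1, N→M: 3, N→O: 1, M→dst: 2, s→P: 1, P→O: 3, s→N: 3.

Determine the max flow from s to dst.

Augment s→N→M→dst: bottleneck 2. Total 2.
Augment s→N→O→dst: bottleneck 1. Total 3.
No augmenting path remains in the residual graph.

3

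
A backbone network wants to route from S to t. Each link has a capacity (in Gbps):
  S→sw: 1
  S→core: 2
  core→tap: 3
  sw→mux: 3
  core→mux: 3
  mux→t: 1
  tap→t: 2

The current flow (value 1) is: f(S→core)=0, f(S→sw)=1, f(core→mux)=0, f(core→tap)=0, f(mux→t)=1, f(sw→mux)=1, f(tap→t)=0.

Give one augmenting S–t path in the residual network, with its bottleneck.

S→core→tap→t, bottleneck 2

Residual along S→core→tap→t: S→core: 2, core→tap: 3, tap→t: 2.
Bottleneck = min = 2.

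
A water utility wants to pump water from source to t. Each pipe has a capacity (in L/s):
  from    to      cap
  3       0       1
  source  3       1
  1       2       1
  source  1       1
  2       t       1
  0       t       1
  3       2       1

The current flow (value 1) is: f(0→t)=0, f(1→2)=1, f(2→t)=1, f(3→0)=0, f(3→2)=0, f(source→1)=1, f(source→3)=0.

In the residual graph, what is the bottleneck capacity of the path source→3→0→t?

1

Residual capacities along the path: source→3: 1, 3→0: 1, 0→t: 1.
Minimum is 1.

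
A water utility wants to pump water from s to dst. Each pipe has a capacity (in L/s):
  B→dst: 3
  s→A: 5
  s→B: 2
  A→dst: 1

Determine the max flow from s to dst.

Augment s→A→dst: bottleneck 1. Total 1.
Augment s→B→dst: bottleneck 2. Total 3.
No augmenting path remains in the residual graph.

3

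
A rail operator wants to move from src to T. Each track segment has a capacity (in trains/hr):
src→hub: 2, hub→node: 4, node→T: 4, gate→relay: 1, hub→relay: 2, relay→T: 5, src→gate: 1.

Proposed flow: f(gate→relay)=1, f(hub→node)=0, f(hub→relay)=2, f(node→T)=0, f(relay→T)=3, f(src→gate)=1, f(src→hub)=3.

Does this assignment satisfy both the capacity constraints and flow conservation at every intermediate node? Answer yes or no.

No

Capacity violated on src→hub: flow 3 > capacity 2.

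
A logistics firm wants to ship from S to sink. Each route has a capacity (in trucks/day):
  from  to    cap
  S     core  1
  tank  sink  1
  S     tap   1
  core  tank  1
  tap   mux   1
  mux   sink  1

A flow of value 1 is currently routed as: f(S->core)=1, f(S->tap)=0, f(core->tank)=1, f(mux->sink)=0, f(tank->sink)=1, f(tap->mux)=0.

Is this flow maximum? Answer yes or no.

Residual path S->tap->mux->sink has bottleneck 1 > 0.
Pushing 1 along it raises the flow to 2, so the given flow is not maximum.

No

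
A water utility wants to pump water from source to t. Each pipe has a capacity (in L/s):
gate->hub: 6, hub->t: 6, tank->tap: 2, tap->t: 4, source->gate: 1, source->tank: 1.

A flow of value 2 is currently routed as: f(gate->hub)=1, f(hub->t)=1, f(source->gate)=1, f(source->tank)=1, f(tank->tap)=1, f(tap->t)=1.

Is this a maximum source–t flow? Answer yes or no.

Yes

Residual reachable from source: {source}; t is not reachable.
Saturated cut: source->gate, source->tank with total capacity 2 = current flow value. Flow is maximum.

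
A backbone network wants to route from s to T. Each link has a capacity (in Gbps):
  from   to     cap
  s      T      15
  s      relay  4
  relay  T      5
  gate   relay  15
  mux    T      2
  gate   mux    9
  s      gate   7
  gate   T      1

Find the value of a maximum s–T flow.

Augment s→T: bottleneck 15. Total 15.
Augment s→gate→T: bottleneck 1. Total 16.
Augment s→relay→T: bottleneck 4. Total 20.
Augment s→gate→mux→T: bottleneck 2. Total 22.
Augment s→gate→relay→T: bottleneck 1. Total 23.
No augmenting path remains in the residual graph.

23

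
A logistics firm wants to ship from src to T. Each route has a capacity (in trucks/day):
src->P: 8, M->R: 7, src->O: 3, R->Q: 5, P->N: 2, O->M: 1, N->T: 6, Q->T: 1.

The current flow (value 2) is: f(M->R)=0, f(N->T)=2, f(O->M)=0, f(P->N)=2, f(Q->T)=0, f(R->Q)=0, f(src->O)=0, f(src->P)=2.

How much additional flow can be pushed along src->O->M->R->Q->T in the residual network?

Residual capacities along the path: src->O: 3, O->M: 1, M->R: 7, R->Q: 5, Q->T: 1.
Minimum is 1.

1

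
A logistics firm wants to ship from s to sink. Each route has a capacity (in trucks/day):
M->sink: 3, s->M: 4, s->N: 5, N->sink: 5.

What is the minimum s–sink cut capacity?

Max flow = 8 (via 2 augmenting paths).
In the residual at optimum, the set reachable from s is {M, s}.
Cut edges: s->N (cap 5), M->sink (cap 3). Sum = 8.

8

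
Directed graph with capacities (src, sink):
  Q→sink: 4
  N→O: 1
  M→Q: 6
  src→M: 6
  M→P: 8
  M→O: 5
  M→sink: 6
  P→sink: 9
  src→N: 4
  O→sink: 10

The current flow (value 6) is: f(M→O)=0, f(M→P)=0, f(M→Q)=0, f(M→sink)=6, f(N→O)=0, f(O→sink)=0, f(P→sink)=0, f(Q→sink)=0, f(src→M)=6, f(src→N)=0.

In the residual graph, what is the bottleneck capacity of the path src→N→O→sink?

1

Residual capacities along the path: src→N: 4, N→O: 1, O→sink: 10.
Minimum is 1.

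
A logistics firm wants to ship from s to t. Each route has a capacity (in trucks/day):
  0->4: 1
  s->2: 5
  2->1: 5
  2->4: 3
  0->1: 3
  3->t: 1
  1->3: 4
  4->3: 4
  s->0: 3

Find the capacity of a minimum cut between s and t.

1

Max flow = 1 (via 1 augmenting path).
In the residual at optimum, the set reachable from s is {0, 1, 2, 3, 4, s}.
Cut edges: 3->t (cap 1). Sum = 1.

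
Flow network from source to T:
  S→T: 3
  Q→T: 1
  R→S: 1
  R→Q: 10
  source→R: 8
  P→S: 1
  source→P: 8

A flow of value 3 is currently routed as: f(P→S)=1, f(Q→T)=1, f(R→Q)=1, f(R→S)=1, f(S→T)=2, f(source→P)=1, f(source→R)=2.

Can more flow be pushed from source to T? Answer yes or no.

Residual reachable from source: {P, Q, R, source}; T is not reachable.
Saturated cut: P→S, R→S, Q→T with total capacity 3 = current flow value. Flow is maximum.

No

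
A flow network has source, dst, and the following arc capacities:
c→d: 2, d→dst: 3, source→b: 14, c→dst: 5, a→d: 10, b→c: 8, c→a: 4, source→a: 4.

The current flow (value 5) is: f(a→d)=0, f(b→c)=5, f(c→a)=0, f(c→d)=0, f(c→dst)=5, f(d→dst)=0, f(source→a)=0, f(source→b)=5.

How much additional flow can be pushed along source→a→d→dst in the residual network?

3

Residual capacities along the path: source→a: 4, a→d: 10, d→dst: 3.
Minimum is 3.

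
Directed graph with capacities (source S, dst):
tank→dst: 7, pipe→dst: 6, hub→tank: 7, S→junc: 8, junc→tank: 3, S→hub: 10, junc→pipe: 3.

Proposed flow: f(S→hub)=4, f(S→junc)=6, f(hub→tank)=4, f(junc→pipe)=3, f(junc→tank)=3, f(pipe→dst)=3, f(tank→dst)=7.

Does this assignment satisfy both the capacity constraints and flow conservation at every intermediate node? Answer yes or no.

Every edge has 0 ≤ f(e) ≤ cap(e).
At each intermediate node, inflow equals outflow.

Yes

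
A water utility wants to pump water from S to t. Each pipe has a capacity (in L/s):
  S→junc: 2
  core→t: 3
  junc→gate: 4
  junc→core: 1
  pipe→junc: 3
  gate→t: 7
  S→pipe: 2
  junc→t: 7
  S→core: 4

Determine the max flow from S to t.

Augment S→junc→t: bottleneck 2. Total 2.
Augment S→core→t: bottleneck 3. Total 5.
Augment S→pipe→junc→t: bottleneck 2. Total 7.
No augmenting path remains in the residual graph.

7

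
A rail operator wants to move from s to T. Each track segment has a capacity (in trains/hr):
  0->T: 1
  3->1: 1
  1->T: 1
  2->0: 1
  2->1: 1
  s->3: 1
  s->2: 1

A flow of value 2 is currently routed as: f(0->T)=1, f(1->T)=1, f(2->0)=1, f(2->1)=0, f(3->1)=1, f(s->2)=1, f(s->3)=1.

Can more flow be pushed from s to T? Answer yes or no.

No

Residual reachable from s: {s}; T is not reachable.
Saturated cut: s->2, s->3 with total capacity 2 = current flow value. Flow is maximum.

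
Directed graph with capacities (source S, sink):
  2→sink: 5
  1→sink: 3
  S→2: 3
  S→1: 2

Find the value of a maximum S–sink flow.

5

Augment S→2→sink: bottleneck 3. Total 3.
Augment S→1→sink: bottleneck 2. Total 5.
No augmenting path remains in the residual graph.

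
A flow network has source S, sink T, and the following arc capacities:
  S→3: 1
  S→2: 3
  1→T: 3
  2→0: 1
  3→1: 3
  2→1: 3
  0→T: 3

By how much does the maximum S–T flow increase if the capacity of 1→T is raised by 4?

Original max flow = 4.
Edge 1→T does not cross the min cut (source side {S}), so extra capacity there cannot help.
New max flow = 4. Increase = 0.

0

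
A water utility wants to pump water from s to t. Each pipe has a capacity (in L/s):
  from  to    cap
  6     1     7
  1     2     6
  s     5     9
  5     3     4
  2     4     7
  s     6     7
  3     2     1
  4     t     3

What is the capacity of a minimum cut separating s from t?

3

Max flow = 3 (via 1 augmenting path).
In the residual at optimum, the set reachable from s is {1, 2, 3, 4, 5, 6, s}.
Cut edges: 4->t (cap 3). Sum = 3.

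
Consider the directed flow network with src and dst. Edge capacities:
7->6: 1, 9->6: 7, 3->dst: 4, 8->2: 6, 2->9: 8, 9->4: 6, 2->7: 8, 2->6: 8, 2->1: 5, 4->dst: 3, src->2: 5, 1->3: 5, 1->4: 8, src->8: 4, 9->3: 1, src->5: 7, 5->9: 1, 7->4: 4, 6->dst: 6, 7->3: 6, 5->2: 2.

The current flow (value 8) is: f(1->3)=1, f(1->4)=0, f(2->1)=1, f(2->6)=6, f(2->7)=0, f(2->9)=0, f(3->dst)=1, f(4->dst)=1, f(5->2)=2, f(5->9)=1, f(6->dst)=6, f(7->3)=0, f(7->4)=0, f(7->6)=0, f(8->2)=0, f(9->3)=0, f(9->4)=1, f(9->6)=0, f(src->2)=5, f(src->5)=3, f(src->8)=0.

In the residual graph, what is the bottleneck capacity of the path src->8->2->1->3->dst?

Residual capacities along the path: src->8: 4, 8->2: 6, 2->1: 4, 1->3: 4, 3->dst: 3.
Minimum is 3.

3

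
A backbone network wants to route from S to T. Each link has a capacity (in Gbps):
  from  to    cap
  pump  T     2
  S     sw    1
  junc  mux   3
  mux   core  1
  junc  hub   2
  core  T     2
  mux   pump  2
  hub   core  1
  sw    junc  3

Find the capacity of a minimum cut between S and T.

1

Max flow = 1 (via 1 augmenting path).
In the residual at optimum, the set reachable from S is {S}.
Cut edges: S->sw (cap 1). Sum = 1.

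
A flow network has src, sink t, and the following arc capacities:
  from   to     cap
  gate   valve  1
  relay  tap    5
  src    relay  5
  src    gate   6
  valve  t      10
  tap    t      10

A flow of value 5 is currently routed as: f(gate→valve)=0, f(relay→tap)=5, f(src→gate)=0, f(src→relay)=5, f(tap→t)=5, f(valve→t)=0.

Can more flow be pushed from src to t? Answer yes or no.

Residual path src→gate→valve→t has bottleneck 1 > 0.
Pushing 1 along it raises the flow to 6, so the given flow is not maximum.

Yes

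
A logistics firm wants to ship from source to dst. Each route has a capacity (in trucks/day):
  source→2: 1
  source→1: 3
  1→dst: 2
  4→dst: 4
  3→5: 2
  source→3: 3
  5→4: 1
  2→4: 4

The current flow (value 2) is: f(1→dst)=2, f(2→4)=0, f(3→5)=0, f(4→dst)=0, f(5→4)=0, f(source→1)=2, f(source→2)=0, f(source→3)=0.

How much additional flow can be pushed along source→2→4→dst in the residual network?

Residual capacities along the path: source→2: 1, 2→4: 4, 4→dst: 4.
Minimum is 1.

1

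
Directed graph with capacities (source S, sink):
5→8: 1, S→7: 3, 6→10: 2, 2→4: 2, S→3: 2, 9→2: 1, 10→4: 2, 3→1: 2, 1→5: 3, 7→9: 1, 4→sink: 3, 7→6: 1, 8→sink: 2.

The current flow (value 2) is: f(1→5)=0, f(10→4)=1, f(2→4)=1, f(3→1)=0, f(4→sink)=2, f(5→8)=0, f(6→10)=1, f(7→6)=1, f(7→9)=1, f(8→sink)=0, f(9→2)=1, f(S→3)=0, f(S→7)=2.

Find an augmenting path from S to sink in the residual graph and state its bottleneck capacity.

Residual along S→3→1→5→8→sink: S→3: 2, 3→1: 2, 1→5: 3, 5→8: 1, 8→sink: 2.
Bottleneck = min = 1.

S→3→1→5→8→sink, bottleneck 1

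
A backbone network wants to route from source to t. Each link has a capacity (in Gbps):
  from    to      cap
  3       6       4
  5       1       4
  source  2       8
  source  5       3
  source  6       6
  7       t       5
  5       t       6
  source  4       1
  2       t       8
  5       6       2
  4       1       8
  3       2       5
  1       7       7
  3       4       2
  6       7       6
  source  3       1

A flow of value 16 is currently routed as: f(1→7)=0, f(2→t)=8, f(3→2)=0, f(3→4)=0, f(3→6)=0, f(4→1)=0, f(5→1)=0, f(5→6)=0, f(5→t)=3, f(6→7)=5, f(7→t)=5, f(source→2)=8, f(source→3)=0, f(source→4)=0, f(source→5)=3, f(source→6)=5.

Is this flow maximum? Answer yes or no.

Yes

Residual reachable from source: {1, 2, 3, 4, 6, 7, source}; t is not reachable.
Saturated cut: source→5, 2→t, 7→t with total capacity 16 = current flow value. Flow is maximum.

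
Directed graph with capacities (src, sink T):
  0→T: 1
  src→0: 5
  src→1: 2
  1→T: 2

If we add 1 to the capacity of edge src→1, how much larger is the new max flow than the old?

0

Original max flow = 3.
Even with extra capacity on src→1, another cut of capacity 3 remains binding.
New max flow = 3. Increase = 0.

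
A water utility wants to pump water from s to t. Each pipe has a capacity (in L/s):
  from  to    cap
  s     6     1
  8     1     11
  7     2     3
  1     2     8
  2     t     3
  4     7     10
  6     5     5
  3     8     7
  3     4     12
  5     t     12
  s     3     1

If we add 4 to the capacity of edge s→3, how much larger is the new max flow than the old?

2

Original max flow = 2.
After raising cap(s→3), augmenting paths through that edge carry 2 more units.
New max flow = 4. Increase = 2.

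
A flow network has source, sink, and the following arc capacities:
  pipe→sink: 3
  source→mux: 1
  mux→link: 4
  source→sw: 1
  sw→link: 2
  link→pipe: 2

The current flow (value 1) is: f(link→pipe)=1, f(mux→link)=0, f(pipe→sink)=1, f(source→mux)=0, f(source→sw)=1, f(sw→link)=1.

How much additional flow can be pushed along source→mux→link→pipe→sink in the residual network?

1

Residual capacities along the path: source→mux: 1, mux→link: 4, link→pipe: 1, pipe→sink: 2.
Minimum is 1.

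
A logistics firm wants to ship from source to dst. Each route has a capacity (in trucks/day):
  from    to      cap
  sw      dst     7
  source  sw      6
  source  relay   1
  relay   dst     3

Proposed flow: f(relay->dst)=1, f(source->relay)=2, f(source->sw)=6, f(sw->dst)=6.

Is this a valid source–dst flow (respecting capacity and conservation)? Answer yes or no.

Capacity violated on source->relay: flow 2 > capacity 1.

No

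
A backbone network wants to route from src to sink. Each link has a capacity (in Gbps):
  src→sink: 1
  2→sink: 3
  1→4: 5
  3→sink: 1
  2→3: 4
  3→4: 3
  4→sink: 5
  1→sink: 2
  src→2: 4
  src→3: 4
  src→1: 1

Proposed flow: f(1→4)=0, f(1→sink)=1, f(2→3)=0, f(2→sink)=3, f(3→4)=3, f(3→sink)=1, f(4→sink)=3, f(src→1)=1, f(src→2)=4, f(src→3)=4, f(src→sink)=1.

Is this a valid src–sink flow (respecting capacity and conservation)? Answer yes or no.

Conservation fails at 2: inflow 4 ≠ outflow 3.

No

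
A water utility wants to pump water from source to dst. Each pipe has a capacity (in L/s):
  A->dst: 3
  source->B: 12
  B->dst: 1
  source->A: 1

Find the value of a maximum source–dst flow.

Augment source->B->dst: bottleneck 1. Total 1.
Augment source->A->dst: bottleneck 1. Total 2.
No augmenting path remains in the residual graph.

2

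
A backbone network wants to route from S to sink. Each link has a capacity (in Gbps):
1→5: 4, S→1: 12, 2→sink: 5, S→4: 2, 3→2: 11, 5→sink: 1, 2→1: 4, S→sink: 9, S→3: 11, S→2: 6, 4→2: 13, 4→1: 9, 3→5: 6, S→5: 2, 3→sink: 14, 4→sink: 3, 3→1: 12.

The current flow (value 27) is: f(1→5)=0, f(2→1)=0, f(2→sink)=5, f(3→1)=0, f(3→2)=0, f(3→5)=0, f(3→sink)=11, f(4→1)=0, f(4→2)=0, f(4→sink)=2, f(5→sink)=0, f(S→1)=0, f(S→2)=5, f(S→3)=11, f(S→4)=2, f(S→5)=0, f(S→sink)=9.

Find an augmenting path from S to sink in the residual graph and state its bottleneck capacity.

S→5→sink, bottleneck 1

Residual along S→5→sink: S→5: 2, 5→sink: 1.
Bottleneck = min = 1.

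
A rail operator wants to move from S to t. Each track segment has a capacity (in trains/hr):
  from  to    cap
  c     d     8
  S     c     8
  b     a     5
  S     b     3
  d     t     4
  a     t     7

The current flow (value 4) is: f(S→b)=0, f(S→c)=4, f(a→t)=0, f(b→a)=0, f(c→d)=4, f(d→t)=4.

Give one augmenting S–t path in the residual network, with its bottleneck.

Residual along S→b→a→t: S→b: 3, b→a: 5, a→t: 7.
Bottleneck = min = 3.

S→b→a→t, bottleneck 3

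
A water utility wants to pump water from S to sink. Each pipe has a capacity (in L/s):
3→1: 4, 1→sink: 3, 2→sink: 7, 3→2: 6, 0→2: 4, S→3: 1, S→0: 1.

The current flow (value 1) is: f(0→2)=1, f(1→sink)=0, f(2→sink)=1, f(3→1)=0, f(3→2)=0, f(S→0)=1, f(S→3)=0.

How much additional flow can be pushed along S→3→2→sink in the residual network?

Residual capacities along the path: S→3: 1, 3→2: 6, 2→sink: 6.
Minimum is 1.

1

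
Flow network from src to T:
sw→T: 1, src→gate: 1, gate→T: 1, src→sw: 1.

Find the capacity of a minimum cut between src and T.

2

Max flow = 2 (via 2 augmenting paths).
In the residual at optimum, the set reachable from src is {src}.
Cut edges: src→gate (cap 1), src→sw (cap 1). Sum = 2.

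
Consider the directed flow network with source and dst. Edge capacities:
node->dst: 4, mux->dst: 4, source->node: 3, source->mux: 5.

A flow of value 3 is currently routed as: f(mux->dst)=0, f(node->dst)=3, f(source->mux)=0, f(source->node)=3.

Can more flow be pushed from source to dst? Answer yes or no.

Residual path source->mux->dst has bottleneck 4 > 0.
Pushing 4 along it raises the flow to 7, so the given flow is not maximum.

Yes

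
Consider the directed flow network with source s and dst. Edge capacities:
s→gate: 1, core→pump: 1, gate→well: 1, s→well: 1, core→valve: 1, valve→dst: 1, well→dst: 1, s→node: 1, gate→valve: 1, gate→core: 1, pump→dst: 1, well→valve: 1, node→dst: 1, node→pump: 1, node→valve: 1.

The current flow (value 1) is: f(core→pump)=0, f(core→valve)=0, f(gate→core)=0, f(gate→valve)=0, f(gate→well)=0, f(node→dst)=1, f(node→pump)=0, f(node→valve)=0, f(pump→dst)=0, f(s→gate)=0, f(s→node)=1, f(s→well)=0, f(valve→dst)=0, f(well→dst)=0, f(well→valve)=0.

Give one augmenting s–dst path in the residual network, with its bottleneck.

s→well→dst, bottleneck 1

Residual along s→well→dst: s→well: 1, well→dst: 1.
Bottleneck = min = 1.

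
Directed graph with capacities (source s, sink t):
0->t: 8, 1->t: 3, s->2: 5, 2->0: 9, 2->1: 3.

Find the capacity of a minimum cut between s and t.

Max flow = 5 (via 2 augmenting paths).
In the residual at optimum, the set reachable from s is {s}.
Cut edges: s->2 (cap 5). Sum = 5.

5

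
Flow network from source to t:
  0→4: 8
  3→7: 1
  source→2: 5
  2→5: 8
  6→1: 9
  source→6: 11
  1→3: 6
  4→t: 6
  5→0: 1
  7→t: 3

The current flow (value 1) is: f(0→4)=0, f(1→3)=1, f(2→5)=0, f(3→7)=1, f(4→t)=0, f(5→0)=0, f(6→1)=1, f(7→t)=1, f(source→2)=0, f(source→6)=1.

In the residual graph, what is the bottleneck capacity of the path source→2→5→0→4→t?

1

Residual capacities along the path: source→2: 5, 2→5: 8, 5→0: 1, 0→4: 8, 4→t: 6.
Minimum is 1.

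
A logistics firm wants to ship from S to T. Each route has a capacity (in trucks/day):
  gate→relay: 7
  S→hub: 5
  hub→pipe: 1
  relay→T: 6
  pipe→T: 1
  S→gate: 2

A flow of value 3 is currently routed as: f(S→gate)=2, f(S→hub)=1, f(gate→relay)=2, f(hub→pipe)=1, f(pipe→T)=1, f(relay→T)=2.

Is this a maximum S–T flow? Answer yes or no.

Residual reachable from S: {S, hub}; T is not reachable.
Saturated cut: hub→pipe, S→gate with total capacity 3 = current flow value. Flow is maximum.

Yes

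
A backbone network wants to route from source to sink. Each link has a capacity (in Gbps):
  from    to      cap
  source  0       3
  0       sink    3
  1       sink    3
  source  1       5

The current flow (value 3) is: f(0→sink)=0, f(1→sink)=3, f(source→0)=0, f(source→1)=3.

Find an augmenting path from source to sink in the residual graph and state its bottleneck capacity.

Residual along source→0→sink: source→0: 3, 0→sink: 3.
Bottleneck = min = 3.

source→0→sink, bottleneck 3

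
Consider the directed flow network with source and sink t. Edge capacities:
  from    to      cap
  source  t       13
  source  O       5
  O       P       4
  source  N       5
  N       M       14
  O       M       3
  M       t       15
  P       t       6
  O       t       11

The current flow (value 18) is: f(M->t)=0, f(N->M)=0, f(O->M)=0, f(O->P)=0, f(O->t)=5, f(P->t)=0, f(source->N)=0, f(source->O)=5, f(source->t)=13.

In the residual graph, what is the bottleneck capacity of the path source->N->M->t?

Residual capacities along the path: source->N: 5, N->M: 14, M->t: 15.
Minimum is 5.

5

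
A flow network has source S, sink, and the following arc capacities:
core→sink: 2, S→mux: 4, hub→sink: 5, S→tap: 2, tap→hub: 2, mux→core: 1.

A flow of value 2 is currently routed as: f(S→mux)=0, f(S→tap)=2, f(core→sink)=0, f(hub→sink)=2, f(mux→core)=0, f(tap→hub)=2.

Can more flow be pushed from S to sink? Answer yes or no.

Residual path S→mux→core→sink has bottleneck 1 > 0.
Pushing 1 along it raises the flow to 3, so the given flow is not maximum.

Yes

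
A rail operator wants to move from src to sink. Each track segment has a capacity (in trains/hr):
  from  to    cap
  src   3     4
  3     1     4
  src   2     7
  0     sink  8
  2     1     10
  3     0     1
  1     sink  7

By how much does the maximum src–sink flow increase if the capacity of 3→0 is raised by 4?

Original max flow = 8.
After raising cap(3→0), augmenting paths through that edge carry 3 more units.
New max flow = 11. Increase = 3.

3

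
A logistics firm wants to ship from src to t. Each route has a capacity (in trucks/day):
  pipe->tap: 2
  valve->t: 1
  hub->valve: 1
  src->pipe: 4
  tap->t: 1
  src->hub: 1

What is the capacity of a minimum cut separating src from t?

Max flow = 2 (via 2 augmenting paths).
In the residual at optimum, the set reachable from src is {pipe, src, tap}.
Cut edges: src->hub (cap 1), tap->t (cap 1). Sum = 2.

2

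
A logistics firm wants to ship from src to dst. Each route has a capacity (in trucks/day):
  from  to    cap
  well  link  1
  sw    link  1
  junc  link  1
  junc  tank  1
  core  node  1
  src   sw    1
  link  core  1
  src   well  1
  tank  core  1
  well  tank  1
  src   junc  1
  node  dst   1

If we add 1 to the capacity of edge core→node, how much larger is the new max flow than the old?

Original max flow = 1.
Even with extra capacity on core→node, another cut of capacity 1 remains binding.
New max flow = 1. Increase = 0.

0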